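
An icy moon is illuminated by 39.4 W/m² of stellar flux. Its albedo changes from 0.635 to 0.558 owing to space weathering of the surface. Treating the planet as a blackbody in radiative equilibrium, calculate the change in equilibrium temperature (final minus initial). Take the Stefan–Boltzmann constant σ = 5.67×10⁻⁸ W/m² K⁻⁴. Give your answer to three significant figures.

4.37 kelvin

Initial: T₁ = [S(1−0.635)/(4σ)]^(1/4) = 89.24 K.
After:  T₂ = [39.40·0.442/(4σ)]^(1/4) = 93.61 K.
Change: 93.61 − 89.24 = 4.374 K.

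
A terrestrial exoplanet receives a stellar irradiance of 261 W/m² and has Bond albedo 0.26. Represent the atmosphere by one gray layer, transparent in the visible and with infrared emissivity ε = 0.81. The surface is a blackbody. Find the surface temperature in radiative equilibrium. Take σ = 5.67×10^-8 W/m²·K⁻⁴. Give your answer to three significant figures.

Effective emission temperature (TOA balance): σT_e⁴ = S(1−α)/4 = 48.28 W/m² → T_e = 170.8 K.
For a single slab of emissivity ε, T_s⁴ = 2T_e⁴/(2−ε); thus T_s = 170.8·(1.681)^(1/4) = 194.5 K.

195 K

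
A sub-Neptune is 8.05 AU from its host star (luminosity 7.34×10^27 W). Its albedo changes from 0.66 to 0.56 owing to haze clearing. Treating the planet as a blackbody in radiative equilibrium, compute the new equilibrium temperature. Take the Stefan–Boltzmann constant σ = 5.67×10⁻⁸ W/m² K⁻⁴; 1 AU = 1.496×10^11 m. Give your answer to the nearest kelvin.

167 kelvin

Orbital distance: d = 8.05 AU = 1.204×10^12 m.
Flux at the orbit: S = L/(4πd²) = 7.34×10^27/(4π·(1.20×10^12)²) = 402.7 W/m².
With the new albedo, S(1−α₂)/4 = 44.30 W/m², so T₂ = 167.2 K.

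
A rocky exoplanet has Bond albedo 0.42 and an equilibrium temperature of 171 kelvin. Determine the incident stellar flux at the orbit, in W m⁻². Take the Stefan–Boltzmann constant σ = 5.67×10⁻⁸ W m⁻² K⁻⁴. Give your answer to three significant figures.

334 W m⁻²

From S(1−α)/4 = σT⁴: S = 4σT⁴/(1−α).
The emitted flux is σT⁴ = 48.48 W m⁻².
S = 4·48.48/0.58 = 334.3 W m⁻².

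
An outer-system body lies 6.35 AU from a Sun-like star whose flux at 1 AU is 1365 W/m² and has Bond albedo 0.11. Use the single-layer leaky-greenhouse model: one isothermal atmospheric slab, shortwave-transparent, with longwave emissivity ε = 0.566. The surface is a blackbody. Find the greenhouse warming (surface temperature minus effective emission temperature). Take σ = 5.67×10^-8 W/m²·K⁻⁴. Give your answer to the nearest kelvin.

Irradiance scales as 1/d², so S = 1365 W/m² × (1/6.35)² = 33.85 W/m².
At the top of the atmosphere, σT_e⁴ = S(1−α)/4 = 7.532 W/m², giving T_e = 107.4 K.
For a single slab of emissivity ε, T_s⁴ = 2T_e⁴/(2−ε); thus T_s = 107.4·(1.395)^(1/4) = 116.7 K.
Greenhouse warming: T_s − T_e = 9.311 K.

9 K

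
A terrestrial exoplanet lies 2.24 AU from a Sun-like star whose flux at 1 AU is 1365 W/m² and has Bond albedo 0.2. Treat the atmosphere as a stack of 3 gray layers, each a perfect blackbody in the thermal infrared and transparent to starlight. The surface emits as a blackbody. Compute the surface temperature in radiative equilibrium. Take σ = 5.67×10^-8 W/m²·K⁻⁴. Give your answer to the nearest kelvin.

249 K

Irradiance scales as 1/d², so S = 1365 W/m² × (1/2.24)² = 272.0 W/m².
Top-of-atmosphere balance: σT_e⁴ = S(1−α)/4 = 54.41 W/m² → T_e = 176.0 K.
For an N-layer opaque stack, T_s⁴ = (N+1)T_e⁴, hence T_s = (4)^(1/4)×176.0 K = 248.9 K.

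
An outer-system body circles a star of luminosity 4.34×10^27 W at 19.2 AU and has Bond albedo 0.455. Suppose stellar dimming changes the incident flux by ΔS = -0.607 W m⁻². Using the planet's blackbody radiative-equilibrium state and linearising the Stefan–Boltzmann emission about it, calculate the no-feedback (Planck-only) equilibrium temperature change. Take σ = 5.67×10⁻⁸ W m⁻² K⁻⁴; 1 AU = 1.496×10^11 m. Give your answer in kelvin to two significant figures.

-0.36 kelvin

d = 19.2 × 1.496×10^11 m = 2.872×10^12 m.
S = L/(4πd²) = 41.86 W m⁻².
Reference equilibrium: T_e = [S(1−α)/(4σ)]^(1/4) = 100.1 K.
TOA radiative forcing: ΔF = (1−α)ΔS/4 = 0.545·(-0.607)/4 = -0.08270 W m⁻².
Linearising σT⁴ gives d(σT⁴)/dT = 4σT_e³ = 0.2278 W m⁻² per K.
Hence the no-feedback warming is ΔF/(4σT_e³) = -0.363 K.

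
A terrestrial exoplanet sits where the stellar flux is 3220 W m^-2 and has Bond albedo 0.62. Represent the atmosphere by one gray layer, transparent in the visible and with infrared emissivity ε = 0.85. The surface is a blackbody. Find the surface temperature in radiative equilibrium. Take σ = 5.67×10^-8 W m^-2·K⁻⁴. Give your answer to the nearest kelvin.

311 kelvin

At the top of the atmosphere, σT_e⁴ = S(1−α)/4 = 305.9 W m^-2, giving T_e = 271.0 K.
For a single slab of emissivity ε, T_s⁴ = 2T_e⁴/(2−ε); thus T_s = 271.0·(1.739)^(1/4) = 311.2 K.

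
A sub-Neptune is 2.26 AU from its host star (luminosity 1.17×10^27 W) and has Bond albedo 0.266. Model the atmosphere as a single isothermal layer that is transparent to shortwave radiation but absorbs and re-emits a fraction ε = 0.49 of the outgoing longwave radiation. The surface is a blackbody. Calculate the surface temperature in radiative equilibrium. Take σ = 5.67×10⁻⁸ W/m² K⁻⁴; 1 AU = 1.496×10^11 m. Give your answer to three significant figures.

243 K

d = 2.26 × 1.496×10^11 m = 3.381×10^11 m.
Flux at the orbit: S = L/(4πd²) = 1.17×10^27/(4π·(3.38×10^11)²) = 814.5 W/m².
At the top of the atmosphere, σT_e⁴ = S(1−α)/4 = 149.5 W/m², giving T_e = 226.6 K.
Surface balance with a leaky layer gives σT_s⁴ = σT_e⁴·2/(2−ε), so T_s = T_e·[2/(2−0.49)]^(1/4) = 243.1 K.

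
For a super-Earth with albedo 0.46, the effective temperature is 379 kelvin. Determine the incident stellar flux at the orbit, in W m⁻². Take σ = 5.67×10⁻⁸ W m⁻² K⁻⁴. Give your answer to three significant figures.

Invert the energy balance for S: S = 4σT⁴/(1−α).
σT⁴ = 5.67×10⁻⁸·(379)⁴ = 1170 W m⁻².
S = 4·1170/0.54 = 8666 W m⁻².

8670 W m⁻²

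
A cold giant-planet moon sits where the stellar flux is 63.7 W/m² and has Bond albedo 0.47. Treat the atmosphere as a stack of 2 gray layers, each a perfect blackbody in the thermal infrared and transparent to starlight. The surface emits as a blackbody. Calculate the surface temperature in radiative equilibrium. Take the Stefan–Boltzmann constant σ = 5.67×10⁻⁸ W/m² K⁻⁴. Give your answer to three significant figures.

The effective emission temperature is T_e = [S(1−α)/(4σ)]^¼ = 110.5 K.
Layer-by-layer balance gives σT_s⁴ = (N+1)σT_e⁴, so T_s = 3^¼·110.5 = 145.4 K.

145 K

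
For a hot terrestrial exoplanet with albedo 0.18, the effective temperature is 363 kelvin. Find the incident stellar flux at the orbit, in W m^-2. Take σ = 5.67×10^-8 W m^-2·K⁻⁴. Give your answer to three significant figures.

4800 W m^-2

Invert the energy balance for S: S = 4σT⁴/(1−α).
The emitted flux is σT⁴ = 984.5 W m^-2.
So S = 4×984.5/(1−0.18) = 4802 W m^-2.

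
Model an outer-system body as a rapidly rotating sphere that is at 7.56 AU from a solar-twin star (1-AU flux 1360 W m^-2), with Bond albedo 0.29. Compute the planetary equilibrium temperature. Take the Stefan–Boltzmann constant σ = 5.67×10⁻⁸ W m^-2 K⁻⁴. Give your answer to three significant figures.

92.9 K

Irradiance scales as 1/d², so S = 1360 W m^-2 × (1/7.56)² = 23.80 W m^-2.
Averaging over the sphere, the absorbed flux is S(1−α)/4 = 4.224 W m^-2.
Balancing against σT⁴: T = (4.224/5.67×10⁻⁸)^(1/4) = 92.90 K.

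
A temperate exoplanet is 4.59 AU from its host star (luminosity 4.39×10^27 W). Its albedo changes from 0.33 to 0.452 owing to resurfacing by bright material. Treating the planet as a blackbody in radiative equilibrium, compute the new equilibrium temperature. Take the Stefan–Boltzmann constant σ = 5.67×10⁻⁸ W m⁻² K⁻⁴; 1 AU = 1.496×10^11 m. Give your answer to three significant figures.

206 K

Orbital distance: d = 4.59 AU = 6.867×10^11 m.
Flux at the orbit: S = L/(4πd²) = 4.39×10^27/(4π·(6.87×10^11)²) = 740.9 W m⁻².
With the new albedo, S(1−α₂)/4 = 101.5 W m⁻², so T₂ = 205.7 K.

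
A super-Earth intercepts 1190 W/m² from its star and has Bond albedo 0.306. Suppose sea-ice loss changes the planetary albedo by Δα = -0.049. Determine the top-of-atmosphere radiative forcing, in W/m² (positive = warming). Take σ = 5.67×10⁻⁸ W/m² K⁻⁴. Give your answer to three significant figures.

TOA radiative forcing: ΔF = −S·Δα/4 = −1190·(-0.049)/4 = 14.58 W/m².

14.6 W/m²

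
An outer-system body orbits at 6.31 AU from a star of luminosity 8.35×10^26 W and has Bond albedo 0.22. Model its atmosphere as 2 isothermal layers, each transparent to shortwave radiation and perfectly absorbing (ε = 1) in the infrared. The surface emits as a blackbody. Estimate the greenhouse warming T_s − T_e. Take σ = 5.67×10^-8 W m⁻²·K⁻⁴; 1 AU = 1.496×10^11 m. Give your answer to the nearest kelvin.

Orbital distance: d = 6.31 AU = 9.440×10^11 m.
S = L/(4πd²) = 74.57 W m⁻².
The effective emission temperature is T_e = [S(1−α)/(4σ)]^¼ = 126.5 K.
Surface: T_s = (3)^¼·T_e = 166.5 K.
So the greenhouse effect raises the surface by 166.5 − 126.5 = 40.00 K.

40 K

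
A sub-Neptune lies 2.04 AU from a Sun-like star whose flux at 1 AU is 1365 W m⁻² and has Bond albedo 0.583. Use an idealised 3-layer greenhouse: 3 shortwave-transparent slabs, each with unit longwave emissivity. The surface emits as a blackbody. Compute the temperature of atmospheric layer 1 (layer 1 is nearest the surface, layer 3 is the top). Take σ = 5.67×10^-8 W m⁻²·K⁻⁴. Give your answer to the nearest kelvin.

206 kelvin

Irradiance scales as 1/d², so S = 1365 W m⁻² × (1/2.04)² = 328.0 W m⁻².
Top-of-atmosphere balance: σT_e⁴ = S(1−α)/4 = 34.19 W m⁻² → T_e = 156.7 K.
Each opaque layer satisfies 2T_j⁴ = T_{j−1}⁴ + T_{j+1}⁴, giving T_k⁴ = (N+1−k)T_e⁴.
T_1 = (3)^(1/4)·156.7 = 206.2 K.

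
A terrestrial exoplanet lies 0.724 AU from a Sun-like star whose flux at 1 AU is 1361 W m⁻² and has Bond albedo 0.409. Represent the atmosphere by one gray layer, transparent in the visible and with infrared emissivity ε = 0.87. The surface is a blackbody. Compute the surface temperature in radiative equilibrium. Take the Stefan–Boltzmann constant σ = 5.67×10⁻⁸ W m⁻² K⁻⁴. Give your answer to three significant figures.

331 K

Irradiance scales as 1/d², so S = 1361 W m⁻² × (1/0.724)² = 2596 W m⁻².
The planet radiates to space at T_e = [S(1−α)/(4σ)]^(1/4) = 286.8 K.
The surface balance (absorbed SW + ε·downward IR = σT_s⁴) with T_a⁴ = T_s⁴/2 reduces to T_s = T_e·[2/(2−ε)]^¼ = 330.8 K.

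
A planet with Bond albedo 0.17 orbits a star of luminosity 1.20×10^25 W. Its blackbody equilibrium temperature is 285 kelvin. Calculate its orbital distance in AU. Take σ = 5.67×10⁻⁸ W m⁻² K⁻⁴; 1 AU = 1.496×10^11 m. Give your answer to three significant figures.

Energy balance gives S = 4σT⁴/(1−α) = 1803 W m⁻².
From L = 4πd²S, d = √(1.20×10^25/(4π·1803)) = 2.302×10^10 m = 0.1538 AU.

0.154 AU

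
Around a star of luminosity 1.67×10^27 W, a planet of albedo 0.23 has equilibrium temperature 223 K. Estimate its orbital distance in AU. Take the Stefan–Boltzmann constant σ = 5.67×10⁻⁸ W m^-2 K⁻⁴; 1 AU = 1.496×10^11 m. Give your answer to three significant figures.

2.86 AU

Required flux: S = 4σT⁴/(1−α) = 728.4 W m^-2.
From L = 4πd²S, d = √(1.67×10^27/(4π·728.4)) = 4.271×10^11 m = 2.855 AU.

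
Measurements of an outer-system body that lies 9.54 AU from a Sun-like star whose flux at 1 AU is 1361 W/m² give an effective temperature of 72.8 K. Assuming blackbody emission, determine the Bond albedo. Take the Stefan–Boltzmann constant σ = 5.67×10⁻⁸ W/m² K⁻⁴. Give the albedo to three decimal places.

0.574

Flux at the orbit: S = 1361/(9.54)² = 14.95 W/m².
From σT⁴ = S(1−α)/4 we invert for α: 1−α = 4σT⁴/S.
4σT⁴ = 4·5.67×10⁻⁸·(72.8)⁴ = 6.370 W/m².
1−α = 6.370/14.95 = 0.4260, so α = 0.5740.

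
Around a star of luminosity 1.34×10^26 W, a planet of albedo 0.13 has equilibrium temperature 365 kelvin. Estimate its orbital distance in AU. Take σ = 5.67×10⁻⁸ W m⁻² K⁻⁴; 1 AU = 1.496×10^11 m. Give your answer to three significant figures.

The flux needed for this T is 4σT⁴/(1−0.13) = 4627 W m⁻².
From L = 4πd²S, d = √(1.34×10^26/(4π·4627)) = 4.801×10^10 m = 0.3209 AU.

0.321 AU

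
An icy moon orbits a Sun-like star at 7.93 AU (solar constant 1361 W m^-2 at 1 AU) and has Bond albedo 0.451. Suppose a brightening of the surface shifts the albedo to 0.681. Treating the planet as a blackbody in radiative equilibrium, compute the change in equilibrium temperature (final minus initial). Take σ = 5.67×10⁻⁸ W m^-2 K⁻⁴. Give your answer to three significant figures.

-10.8 K

Flux at the orbit: S = 1361/(7.93)² = 21.64 W m^-2.
Before: T₁ = [21.64·0.549/(4σ)]^(1/4) = 85.08 K.
Final:   T₂ = [S(1−0.681)/(4σ)]^(1/4) = 74.28 K.
ΔT = T₂ − T₁ = -10.80 K.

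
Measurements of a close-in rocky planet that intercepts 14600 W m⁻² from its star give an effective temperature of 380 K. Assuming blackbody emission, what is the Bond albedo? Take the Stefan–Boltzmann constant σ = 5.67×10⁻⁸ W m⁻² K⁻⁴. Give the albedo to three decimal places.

0.676

Energy balance: S(1−α)/4 = σT⁴, so 1−α = 4σT⁴/S.
σT⁴ = 1182 W m⁻², so 4σT⁴ = 4729 W m⁻².
1−α = 4729/14600 = 0.3239, so α = 0.6761.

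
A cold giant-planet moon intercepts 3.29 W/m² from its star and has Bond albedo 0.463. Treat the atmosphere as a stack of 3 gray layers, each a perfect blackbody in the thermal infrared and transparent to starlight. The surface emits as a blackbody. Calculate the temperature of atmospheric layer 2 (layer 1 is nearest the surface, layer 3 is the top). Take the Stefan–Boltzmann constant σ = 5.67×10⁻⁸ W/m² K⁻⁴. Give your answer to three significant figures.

62.8 K

The effective emission temperature is T_e = [S(1−α)/(4σ)]^¼ = 52.83 K.
The net upward flux σT_e⁴ is constant between every pair of levels, so T_k⁴ = (N+1−k)T_e⁴.
T_2 = (2)^(1/4)·52.83 = 62.83 K.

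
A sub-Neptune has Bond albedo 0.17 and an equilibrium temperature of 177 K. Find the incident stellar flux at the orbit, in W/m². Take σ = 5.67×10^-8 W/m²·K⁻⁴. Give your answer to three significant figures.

From S(1−α)/4 = σT⁴: S = 4σT⁴/(1−α).
σT⁴ = 5.67×10⁻⁸·(177)⁴ = 55.65 W/m².
So S = 4×55.65/(1−0.17) = 268.2 W/m².

268 W/m²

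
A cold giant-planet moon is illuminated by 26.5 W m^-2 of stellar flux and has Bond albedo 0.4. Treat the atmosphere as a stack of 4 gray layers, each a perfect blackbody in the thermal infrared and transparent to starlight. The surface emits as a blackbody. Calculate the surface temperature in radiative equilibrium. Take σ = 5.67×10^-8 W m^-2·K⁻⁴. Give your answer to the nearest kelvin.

The effective emission temperature is T_e = [S(1−α)/(4σ)]^¼ = 91.50 K.
With N = 4 opaque layers, T_s = (N+1)^(1/4)·T_e = 5^(1/4)·91.50 = 136.8 K.

137 K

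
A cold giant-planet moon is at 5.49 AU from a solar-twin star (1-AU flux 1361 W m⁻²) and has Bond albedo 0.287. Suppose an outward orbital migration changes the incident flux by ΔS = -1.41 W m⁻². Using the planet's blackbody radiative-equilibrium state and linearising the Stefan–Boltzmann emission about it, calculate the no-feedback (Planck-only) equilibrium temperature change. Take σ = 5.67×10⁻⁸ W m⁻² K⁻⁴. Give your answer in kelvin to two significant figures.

Irradiance scales as 1/d², so S = 1361 W m⁻² × (1/5.49)² = 45.16 W m⁻².
The baseline emission temperature is T_e = 109.2 K.
ΔF = Δ[S(1−α)]/4 = (1−0.287)·-1.41/4 = -0.2513 W m⁻².
The Planck feedback parameter is 4σT_e³ = 0.2950 W m⁻²/K.
So ΔT₀ = -0.2513/0.2950 = -0.852 K.

-0.85 K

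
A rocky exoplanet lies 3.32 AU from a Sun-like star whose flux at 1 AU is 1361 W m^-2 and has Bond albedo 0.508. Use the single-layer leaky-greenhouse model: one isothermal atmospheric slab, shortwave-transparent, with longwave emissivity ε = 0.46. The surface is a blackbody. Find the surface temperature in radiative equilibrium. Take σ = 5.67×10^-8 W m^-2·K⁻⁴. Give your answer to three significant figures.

137 K

Irradiance scales as 1/d², so S = 1361 W m^-2 × (1/3.32)² = 123.5 W m^-2.
The planet radiates to space at T_e = [S(1−α)/(4σ)]^(1/4) = 127.9 K.
For a single slab of emissivity ε, T_s⁴ = 2T_e⁴/(2−ε); thus T_s = 127.9·(1.299)^(1/4) = 136.6 K.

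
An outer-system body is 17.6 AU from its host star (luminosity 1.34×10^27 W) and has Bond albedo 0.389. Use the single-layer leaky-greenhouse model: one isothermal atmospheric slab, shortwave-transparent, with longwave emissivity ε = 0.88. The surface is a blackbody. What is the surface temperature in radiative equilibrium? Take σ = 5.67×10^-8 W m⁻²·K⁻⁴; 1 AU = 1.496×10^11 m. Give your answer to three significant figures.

92.7 kelvin

d = 17.6 × 1.496×10^11 m = 2.633×10^12 m.
Flux at the orbit: S = L/(4πd²) = 1.34×10^27/(4π·(2.63×10^12)²) = 15.38 W m⁻².
At the top of the atmosphere, σT_e⁴ = S(1−α)/4 = 2.350 W m⁻², giving T_e = 80.23 K.
The surface balance (absorbed SW + ε·downward IR = σT_s⁴) with T_a⁴ = T_s⁴/2 reduces to T_s = T_e·[2/(2−ε)]^¼ = 92.75 K.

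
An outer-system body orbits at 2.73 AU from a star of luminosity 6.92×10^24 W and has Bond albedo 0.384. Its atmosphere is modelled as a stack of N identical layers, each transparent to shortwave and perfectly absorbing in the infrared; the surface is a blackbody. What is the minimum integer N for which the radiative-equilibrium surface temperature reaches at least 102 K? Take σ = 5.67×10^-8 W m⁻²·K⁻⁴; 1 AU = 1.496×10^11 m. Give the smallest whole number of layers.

d = 2.73 × 1.496×10^11 m = 4.084×10^11 m.
S = L/(4πd²) = 3.301 W m⁻².
Top-of-atmosphere balance: σT_e⁴ = S(1−α)/4 = 0.5084 W m⁻² → T_e = 54.72 K.
Need (N+1)T_e⁴ ≥ T_s⁴, i.e. N+1 ≥ (102/54.72)⁴ = 12.071.
So N ≥ 11.071; the smallest integer is N = 12.

12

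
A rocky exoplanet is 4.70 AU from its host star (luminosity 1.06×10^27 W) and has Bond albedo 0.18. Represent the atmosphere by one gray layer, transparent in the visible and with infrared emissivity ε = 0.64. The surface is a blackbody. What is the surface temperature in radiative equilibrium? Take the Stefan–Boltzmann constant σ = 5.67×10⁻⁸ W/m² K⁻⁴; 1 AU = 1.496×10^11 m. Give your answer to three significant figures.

174 K

d = 4.70 × 1.496×10^11 m = 7.031×10^11 m.
Spreading L over a sphere of radius d: S = 1.06×10^27/(4π·7.03×10^11²) = 170.6 W/m².
At the top of the atmosphere, σT_e⁴ = S(1−α)/4 = 34.98 W/m², giving T_e = 157.6 K.
For a single slab of emissivity ε, T_s⁴ = 2T_e⁴/(2−ε); thus T_s = 157.6·(1.471)^(1/4) = 173.6 K.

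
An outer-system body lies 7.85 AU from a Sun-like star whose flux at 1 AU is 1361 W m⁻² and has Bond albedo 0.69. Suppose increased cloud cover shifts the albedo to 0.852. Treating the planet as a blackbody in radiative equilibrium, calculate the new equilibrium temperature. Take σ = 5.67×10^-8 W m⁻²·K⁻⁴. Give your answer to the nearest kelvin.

62 K

Irradiance scales as 1/d², so S = 1361 W m⁻² × (1/7.85)² = 22.09 W m⁻².
New equilibrium: T₂ = [(1−0.852)·22.09/(4σ)]^(1/4) = 61.61 K.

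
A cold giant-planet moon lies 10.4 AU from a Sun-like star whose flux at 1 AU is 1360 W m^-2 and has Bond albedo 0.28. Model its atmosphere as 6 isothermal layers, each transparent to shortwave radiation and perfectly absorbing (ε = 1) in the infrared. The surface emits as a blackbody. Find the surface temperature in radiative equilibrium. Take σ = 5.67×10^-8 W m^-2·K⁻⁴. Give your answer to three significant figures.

By the inverse-square law, S = 1360/10.4² = 12.57 W m^-2.
Top-of-atmosphere balance: σT_e⁴ = S(1−α)/4 = 2.263 W m^-2 → T_e = 79.49 K.
For an N-layer opaque stack, T_s⁴ = (N+1)T_e⁴, hence T_s = (7)^(1/4)×79.49 K = 129.3 K.

129 K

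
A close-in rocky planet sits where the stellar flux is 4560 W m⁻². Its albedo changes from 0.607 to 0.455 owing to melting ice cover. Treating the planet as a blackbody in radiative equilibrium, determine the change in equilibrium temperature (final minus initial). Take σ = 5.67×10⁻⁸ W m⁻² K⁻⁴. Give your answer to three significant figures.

25.4 K

Before: T₁ = [4560·0.393/(4σ)]^(1/4) = 298.1 K.
After:  T₂ = [4560·0.545/(4σ)]^(1/4) = 323.5 K.
Change: 323.5 − 298.1 = 25.40 K.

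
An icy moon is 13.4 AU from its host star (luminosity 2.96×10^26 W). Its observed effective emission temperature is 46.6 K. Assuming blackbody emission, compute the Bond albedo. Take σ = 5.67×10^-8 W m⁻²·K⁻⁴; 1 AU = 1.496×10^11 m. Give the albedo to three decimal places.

Orbital distance: d = 13.4 AU = 2.005×10^12 m.
S = L/(4πd²) = 5.862 W m⁻².
From σT⁴ = S(1−α)/4 we invert for α: 1−α = 4σT⁴/S.
4σT⁴ = 4·5.67×10⁻⁸·(46.6)⁴ = 1.070 W m⁻².
1−α = 1.070/5.862 = 0.1825, so α = 0.8175.

0.818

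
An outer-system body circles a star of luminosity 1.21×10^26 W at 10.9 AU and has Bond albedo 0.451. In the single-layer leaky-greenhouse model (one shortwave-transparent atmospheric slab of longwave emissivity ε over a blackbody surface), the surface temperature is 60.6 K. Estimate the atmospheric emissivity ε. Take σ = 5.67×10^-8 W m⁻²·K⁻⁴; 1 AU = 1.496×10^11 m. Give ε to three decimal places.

0.700

d = 10.9 × 1.496×10^11 m = 1.631×10^12 m.
Flux at the orbit: S = L/(4πd²) = 1.21×10^26/(4π·(1.63×10^12)²) = 3.621 W m⁻².
Effective temperature: T_e = [S(1−α)/(4σ)]^(1/4) = 54.41 K.
Since (2−ε)/2 = (T_e/T_s)⁴ = 0.6500, ε = 0.7000.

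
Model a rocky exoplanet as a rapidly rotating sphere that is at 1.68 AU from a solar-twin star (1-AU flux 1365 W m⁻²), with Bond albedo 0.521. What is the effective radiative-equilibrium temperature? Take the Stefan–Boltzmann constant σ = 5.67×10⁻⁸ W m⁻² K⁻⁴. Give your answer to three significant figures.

179 kelvin

Flux at the orbit: S = 1365/(1.68)² = 483.6 W m⁻².
Averaging over the sphere, the absorbed flux is S(1−α)/4 = 57.91 W m⁻².
Set σT⁴ = 57.91 → T = (57.91/σ)^(1/4) = 178.8 K.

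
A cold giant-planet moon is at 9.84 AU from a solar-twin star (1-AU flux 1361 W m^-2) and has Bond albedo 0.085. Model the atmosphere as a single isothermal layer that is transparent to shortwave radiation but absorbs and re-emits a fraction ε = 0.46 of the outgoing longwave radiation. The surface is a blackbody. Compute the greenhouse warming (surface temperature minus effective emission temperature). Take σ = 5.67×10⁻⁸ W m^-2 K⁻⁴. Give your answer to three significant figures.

Flux at the orbit: S = 1361/(9.84)² = 14.06 W m^-2.
The planet radiates to space at T_e = [S(1−α)/(4σ)]^(1/4) = 86.78 K.
Surface balance with a leaky layer gives σT_s⁴ = σT_e⁴·2/(2−ε), so T_s = T_e·[2/(2−0.46)]^(1/4) = 92.64 K.
Greenhouse warming: T_s − T_e = 5.860 K.

5.86 K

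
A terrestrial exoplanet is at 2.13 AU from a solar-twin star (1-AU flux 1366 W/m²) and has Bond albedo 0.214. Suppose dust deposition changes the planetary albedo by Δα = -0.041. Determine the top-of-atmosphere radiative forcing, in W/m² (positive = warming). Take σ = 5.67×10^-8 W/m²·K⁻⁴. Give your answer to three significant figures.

By the inverse-square law, S = 1366/2.13² = 301.1 W/m².
TOA radiative forcing: ΔF = −S·Δα/4 = −301.1·(-0.041)/4 = 3.086 W/m².

3.09 W/m²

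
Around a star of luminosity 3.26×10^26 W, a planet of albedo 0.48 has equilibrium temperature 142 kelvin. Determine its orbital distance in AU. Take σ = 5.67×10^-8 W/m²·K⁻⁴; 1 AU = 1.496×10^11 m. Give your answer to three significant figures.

Required flux: S = 4σT⁴/(1−α) = 177.3 W/m².
S = L/(4πd²) → d = √(L/4πS) = √(3.26×10^26/(4π·177.3)) = 3.825×10^11 m = 2.557 AU.

2.56 AU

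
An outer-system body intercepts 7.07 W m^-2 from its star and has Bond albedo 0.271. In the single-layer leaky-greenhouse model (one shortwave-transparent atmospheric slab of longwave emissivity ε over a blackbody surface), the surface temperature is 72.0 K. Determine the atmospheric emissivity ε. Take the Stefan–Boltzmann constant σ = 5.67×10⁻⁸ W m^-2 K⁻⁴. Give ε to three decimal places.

0.309

First, T_e = [7.070·(1−0.271)/(4σ)]^(1/4) = 69.04 K.
Inverting T_s⁴ = 2T_e⁴/(2−ε): (T_e/T_s)⁴ = 0.8456, so ε = 2(1 − 0.8456) = 0.3088.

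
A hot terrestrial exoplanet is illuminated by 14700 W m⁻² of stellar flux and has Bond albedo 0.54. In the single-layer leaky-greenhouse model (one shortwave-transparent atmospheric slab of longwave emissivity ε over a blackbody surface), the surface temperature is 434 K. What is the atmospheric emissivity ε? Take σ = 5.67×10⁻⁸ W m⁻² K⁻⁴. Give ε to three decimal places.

First, T_e = [14700·(1−0.54)/(4σ)]^(1/4) = 415.5 K.
T_s⁴ = T_e⁴·2/(2−ε) → ε = 2 − 2(T_e/T_s)⁴ = 2 − 2·(415.5/434)⁴ = 0.3192.

0.319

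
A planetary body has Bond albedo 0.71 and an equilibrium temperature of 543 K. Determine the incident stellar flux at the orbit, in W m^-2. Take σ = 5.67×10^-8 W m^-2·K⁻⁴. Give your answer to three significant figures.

From S(1−α)/4 = σT⁴: S = 4σT⁴/(1−α).
The emitted flux is σT⁴ = 4929 W m^-2.
S = 4·4929/0.29 = 67990 W m^-2.

68000 W m^-2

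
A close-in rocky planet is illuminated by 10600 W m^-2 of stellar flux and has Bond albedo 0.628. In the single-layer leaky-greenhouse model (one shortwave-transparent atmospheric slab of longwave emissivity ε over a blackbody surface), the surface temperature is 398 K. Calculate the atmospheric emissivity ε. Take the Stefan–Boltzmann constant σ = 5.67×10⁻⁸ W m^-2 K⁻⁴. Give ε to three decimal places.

0.614

TOA balance gives T_e = 363.1 K.
Since (2−ε)/2 = (T_e/T_s)⁴ = 0.6929, ε = 0.6142.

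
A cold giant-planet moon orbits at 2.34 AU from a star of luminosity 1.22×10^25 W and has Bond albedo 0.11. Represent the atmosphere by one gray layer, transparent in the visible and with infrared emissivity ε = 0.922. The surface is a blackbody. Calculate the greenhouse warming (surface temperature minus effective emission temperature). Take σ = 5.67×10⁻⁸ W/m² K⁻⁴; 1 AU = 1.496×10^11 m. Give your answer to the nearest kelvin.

Orbital distance: d = 2.34 AU = 3.501×10^11 m.
S = L/(4πd²) = 7.922 W/m².
The planet radiates to space at T_e = [S(1−α)/(4σ)]^(1/4) = 74.67 K.
Surface balance with a leaky layer gives σT_s⁴ = σT_e⁴·2/(2−ε), so T_s = T_e·[2/(2−0.922)]^(1/4) = 87.15 K.
The atmosphere warms the surface by 12.48 K.

12 kelvin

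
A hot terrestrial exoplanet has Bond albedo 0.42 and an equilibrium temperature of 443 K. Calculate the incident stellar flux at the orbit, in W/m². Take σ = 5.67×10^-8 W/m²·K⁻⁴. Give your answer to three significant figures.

15100 W/m²

From S(1−α)/4 = σT⁴: S = 4σT⁴/(1−α).
σT⁴ = 5.67×10⁻⁸·(443)⁴ = 2184 W/m².
So S = 4×2184/(1−0.42) = 15060 W/m².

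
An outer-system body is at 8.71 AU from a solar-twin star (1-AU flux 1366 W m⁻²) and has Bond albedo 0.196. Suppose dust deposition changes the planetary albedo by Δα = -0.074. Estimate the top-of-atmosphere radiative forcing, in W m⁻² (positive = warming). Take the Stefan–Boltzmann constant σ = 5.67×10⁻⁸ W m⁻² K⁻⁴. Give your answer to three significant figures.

0.333 W m⁻²

By the inverse-square law, S = 1366/8.71² = 18.01 W m⁻².
ΔF = −(S/4)Δα = −(18.01/4)×(-0.074) = 0.3331 W m⁻².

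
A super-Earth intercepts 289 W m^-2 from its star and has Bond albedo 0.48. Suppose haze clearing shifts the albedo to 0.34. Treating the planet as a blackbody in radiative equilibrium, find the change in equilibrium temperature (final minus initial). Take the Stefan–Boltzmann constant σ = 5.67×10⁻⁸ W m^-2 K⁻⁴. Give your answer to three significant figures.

9.85 K

With α = 0.48, T₁ = 160.4 K.
After:  T₂ = [289.0·0.66/(4σ)]^(1/4) = 170.3 K.
Change: 170.3 − 160.4 = 9.853 K.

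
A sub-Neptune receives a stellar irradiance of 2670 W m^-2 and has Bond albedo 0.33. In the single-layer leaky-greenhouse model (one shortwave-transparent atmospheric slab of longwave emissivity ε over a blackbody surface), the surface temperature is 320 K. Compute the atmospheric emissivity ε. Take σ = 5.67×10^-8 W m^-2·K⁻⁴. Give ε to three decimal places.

0.496

First, T_e = [2670·(1−0.33)/(4σ)]^(1/4) = 298.0 K.
Inverting T_s⁴ = 2T_e⁴/(2−ε): (T_e/T_s)⁴ = 0.7522, so ε = 2(1 − 0.7522) = 0.4956.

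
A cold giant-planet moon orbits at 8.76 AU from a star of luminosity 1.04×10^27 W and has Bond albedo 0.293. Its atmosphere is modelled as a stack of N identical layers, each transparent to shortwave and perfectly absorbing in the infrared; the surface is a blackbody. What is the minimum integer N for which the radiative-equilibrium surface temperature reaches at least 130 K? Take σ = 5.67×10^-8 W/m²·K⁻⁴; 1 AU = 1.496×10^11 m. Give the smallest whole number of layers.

1

Orbital distance: d = 8.76 AU = 1.310×10^12 m.
S = L/(4πd²) = 48.19 W/m².
Top-of-atmosphere balance: σT_e⁴ = S(1−α)/4 = 8.517 W/m² → T_e = 110.7 K.
Need (N+1)T_e⁴ ≥ T_s⁴, i.e. N+1 ≥ (130/110.7)⁴ = 1.901.
So N ≥ 0.901; the smallest integer is N = 1.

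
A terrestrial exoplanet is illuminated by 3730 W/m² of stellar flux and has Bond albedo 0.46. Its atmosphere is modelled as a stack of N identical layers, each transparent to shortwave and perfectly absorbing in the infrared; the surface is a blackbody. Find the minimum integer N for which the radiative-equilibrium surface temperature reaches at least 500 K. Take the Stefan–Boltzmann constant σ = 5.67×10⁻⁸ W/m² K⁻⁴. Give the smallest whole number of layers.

7

Top-of-atmosphere balance: σT_e⁴ = S(1−α)/4 = 503.6 W/m² → T_e = 307.0 K.
Since T_s⁴ = (N+1)T_e⁴, we need N ≥ (T_s/T_e)⁴ − 1 = 6.038.
Rounding up, N = 7.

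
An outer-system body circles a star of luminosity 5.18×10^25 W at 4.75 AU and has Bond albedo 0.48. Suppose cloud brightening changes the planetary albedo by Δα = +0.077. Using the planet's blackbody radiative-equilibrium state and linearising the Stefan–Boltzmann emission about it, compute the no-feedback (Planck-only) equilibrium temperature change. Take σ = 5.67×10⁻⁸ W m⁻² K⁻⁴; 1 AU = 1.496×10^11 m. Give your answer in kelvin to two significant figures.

d = 4.75 × 1.496×10^11 m = 7.106×10^11 m.
Spreading L over a sphere of radius d: S = 5.18×10^25/(4π·7.11×10^11²) = 8.163 W m⁻².
The baseline emission temperature is T_e = 65.77 K.
The change in absorbed flux is Δ[S(1−α)/4] = −SΔα/4 = -0.1571 W m⁻².
Planck response: λ_P = 4σT_e³ = 4·5.67×10⁻⁸·(65.77)³ = 0.06454 W m⁻²/K.
Hence the no-feedback warming is ΔF/(4σT_e³) = -2.43 K.

-2.4 kelvin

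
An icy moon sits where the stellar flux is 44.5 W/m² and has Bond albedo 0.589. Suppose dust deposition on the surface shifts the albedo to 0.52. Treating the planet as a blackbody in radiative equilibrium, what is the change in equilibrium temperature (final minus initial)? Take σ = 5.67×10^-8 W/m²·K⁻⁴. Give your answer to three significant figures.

3.75 kelvin

With α = 0.589, T₁ = 94.76 K.
Final:   T₂ = [S(1−0.52)/(4σ)]^(1/4) = 98.51 K.
ΔT = T₂ − T₁ = 3.749 K.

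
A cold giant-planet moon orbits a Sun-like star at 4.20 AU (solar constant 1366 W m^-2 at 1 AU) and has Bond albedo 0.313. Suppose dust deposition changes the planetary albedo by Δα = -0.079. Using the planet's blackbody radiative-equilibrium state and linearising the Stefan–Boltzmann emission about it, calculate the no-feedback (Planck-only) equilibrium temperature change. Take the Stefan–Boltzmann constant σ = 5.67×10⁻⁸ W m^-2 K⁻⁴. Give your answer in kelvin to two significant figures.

Flux at the orbit: S = 1366/(4.20)² = 77.44 W m^-2.
The baseline emission temperature is T_e = 123.8 K.
TOA radiative forcing: ΔF = −S·Δα/4 = −77.44·(-0.079)/4 = 1.529 W m^-2.
Planck response: λ_P = 4σT_e³ = 4·5.67×10⁻⁸·(123.8)³ = 0.4299 W m^-2/K.
Hence the no-feedback warming is ΔF/(4σT_e³) = 3.56 K.

3.6 K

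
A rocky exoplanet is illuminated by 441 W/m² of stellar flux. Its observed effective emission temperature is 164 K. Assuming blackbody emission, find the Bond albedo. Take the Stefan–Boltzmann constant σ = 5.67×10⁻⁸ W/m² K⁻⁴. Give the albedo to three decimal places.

Energy balance: S(1−α)/4 = σT⁴, so 1−α = 4σT⁴/S.
4σT⁴ = 4·5.67×10⁻⁸·(164)⁴ = 164.1 W/m².
1−α = 164.1/441.0 = 0.3720, so α = 0.6280.

0.628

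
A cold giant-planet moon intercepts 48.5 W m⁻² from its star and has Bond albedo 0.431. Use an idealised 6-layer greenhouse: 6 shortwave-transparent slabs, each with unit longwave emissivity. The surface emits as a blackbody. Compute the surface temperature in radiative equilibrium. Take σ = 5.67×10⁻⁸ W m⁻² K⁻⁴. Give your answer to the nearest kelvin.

171 K

Top-of-atmosphere balance: σT_e⁴ = S(1−α)/4 = 6.899 W m⁻² → T_e = 105.0 K.
Layer-by-layer balance gives σT_s⁴ = (N+1)σT_e⁴, so T_s = 7^¼·105.0 = 170.8 K.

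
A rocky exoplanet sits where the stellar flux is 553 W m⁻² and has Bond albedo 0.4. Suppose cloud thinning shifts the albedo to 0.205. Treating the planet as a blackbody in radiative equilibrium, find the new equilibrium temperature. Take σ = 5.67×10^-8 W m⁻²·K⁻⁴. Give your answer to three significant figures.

210 kelvin

With the new albedo, S(1−α₂)/4 = 109.9 W m⁻², so T₂ = 209.8 K.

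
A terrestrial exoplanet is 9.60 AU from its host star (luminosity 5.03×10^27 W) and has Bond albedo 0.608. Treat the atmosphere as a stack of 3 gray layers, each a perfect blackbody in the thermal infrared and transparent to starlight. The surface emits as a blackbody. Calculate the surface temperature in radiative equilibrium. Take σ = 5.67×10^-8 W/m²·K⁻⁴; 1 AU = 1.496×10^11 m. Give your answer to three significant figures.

191 K

d = 9.60 × 1.496×10^11 m = 1.436×10^12 m.
Spreading L over a sphere of radius d: S = 5.03×10^27/(4π·1.44×10^12²) = 194.1 W/m².
The effective emission temperature is T_e = [S(1−α)/(4σ)]^¼ = 135.3 K.
With N = 3 opaque layers, T_s = (N+1)^(1/4)·T_e = 4^(1/4)·135.3 = 191.4 K.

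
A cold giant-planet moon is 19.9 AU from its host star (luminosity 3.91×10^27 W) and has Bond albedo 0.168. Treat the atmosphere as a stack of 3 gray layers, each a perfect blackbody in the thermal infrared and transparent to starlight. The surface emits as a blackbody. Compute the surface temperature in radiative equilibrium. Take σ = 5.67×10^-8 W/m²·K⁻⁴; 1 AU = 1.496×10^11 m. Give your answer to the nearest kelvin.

151 kelvin

d = 19.9 × 1.496×10^11 m = 2.977×10^12 m.
Spreading L over a sphere of radius d: S = 3.91×10^27/(4π·2.98×10^12²) = 35.11 W/m².
OLR = S(1−α)/4 = 7.302 W/m²; the top layer radiates at T_e = 106.5 K.
Layer-by-layer balance gives σT_s⁴ = (N+1)σT_e⁴, so T_s = 4^¼·106.5 = 150.7 K.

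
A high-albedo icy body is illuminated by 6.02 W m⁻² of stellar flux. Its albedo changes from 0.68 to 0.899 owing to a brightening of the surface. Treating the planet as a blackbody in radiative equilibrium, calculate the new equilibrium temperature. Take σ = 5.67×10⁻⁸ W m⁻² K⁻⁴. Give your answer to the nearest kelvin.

With the new albedo, S(1−α₂)/4 = 0.1520 W m⁻², so T₂ = 40.46 K.

40 K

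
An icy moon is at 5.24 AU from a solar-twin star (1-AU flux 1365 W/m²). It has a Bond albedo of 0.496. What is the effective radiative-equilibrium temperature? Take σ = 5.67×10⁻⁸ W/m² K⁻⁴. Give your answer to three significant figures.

By the inverse-square law, S = 1365/5.24² = 49.71 W/m².
The planet absorbs (1−α)S over its disc πR² and re-emits over 4πR², so the mean absorbed flux is (1−0.496)·49.71/4 = 6.264 W/m².
Balancing against σT⁴: T = (6.264/5.67×10⁻⁸)^(1/4) = 102.5 K.

103 kelvin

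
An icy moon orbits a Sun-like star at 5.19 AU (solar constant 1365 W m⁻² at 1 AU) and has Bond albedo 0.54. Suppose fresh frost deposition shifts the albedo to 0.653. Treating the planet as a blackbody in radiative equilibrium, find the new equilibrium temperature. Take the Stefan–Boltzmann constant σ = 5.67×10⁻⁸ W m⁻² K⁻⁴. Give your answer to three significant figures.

Irradiance scales as 1/d², so S = 1365 W m⁻² × (1/5.19)² = 50.68 W m⁻².
New equilibrium: T₂ = [(1−0.653)·50.68/(4σ)]^(1/4) = 93.84 K.

93.8 K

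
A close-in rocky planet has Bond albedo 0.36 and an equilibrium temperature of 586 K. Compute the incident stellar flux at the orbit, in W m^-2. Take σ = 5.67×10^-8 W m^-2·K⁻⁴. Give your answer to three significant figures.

Invert the energy balance for S: S = 4σT⁴/(1−α).
σT⁴ = 5.67×10⁻⁸·(586)⁴ = 6686 W m^-2.
So S = 4×6686/(1−0.36) = 41790 W m^-2.

41800 W m^-2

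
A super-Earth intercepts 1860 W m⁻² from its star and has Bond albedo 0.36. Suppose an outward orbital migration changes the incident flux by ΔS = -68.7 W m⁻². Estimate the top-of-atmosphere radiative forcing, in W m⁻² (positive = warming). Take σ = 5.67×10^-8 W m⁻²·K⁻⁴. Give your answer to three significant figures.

ΔF = Δ[S(1−α)]/4 = (1−0.36)·-68.7/4 = -10.99 W m⁻².

-11.0 W m⁻²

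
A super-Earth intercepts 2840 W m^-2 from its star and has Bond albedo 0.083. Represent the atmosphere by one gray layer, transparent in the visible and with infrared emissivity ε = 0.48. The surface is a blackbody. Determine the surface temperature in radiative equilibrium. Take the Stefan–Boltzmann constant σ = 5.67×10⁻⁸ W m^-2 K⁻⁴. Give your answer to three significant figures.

The planet radiates to space at T_e = [S(1−α)/(4σ)]^(1/4) = 327.3 K.
The surface balance (absorbed SW + ε·downward IR = σT_s⁴) with T_a⁴ = T_s⁴/2 reduces to T_s = T_e·[2/(2−ε)]^¼ = 350.6 K.

351 kelvin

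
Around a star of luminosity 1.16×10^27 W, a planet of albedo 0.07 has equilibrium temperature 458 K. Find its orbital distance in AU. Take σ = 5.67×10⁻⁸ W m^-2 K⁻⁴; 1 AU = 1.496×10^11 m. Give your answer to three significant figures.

Required flux: S = 4σT⁴/(1−α) = 10730 W m^-2.
From L = 4πd²S, d = √(1.16×10^27/(4π·10730)) = 9.275×10^10 m = 0.6200 AU.

0.620 AU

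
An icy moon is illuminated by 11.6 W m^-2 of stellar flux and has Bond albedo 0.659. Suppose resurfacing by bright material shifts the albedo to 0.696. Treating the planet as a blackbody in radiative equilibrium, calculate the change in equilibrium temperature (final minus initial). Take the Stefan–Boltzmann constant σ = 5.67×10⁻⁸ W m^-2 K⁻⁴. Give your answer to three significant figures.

-1.83 K

Before: T₁ = [11.60·0.341/(4σ)]^(1/4) = 64.62 K.
With α = 0.696, T₂ = 62.79 K.
ΔT = T₂ − T₁ = -1.829 K.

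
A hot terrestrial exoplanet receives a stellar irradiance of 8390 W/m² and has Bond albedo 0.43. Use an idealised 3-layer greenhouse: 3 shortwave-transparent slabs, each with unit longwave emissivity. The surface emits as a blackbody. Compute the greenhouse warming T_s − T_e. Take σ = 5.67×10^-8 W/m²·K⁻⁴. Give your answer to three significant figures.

OLR = S(1−α)/4 = 1196 W/m²; the top layer radiates at T_e = 381.1 K.
T_s = (N+1)^(1/4)·T_e = 538.9 K.
So the greenhouse effect raises the surface by 538.9 − 381.1 = 157.8 K.

158 K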